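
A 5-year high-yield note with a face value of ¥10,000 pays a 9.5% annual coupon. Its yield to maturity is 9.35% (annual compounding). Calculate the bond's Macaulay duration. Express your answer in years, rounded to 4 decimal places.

Periodic yield y = 0.0935. Discount each cash flow and weight by its year:
  t   CF        PV=CF/(1+0.0935)^t    t·PV
  1       950.00       868.7700       868.7700
  2       950.00       794.4856     1,588.9712
  3       950.00       726.5529     2,179.6587
  4       950.00       664.4288     2,657.7152
  5    10,950.00     7,003.5814    35,017.9071
  Σ                 10,057.8187    42,313.0223
Price P = Σ PV = 10,057.8187.
Macaulay duration = Σ(t·PV) / P = 42,313.0223 / 10,057.8187 = 4.20698 years.

4.2070 years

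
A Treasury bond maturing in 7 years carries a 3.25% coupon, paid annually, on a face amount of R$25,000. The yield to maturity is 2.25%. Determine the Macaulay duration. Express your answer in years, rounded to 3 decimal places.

6.395 years

Periodic yield y = 0.0225. Discount each cash flow and weight by its year:
  t   CF        PV=CF/(1+0.0225)^t    t·PV
  1       812.50       794.6210       794.6210
  2       812.50       777.1355     1,554.2710
  3       812.50       760.0347     2,280.1041
  4       812.50       743.3102     2,973.2409
  5       812.50       726.9538     3,634.7688
  6       812.50       710.9572     4,265.7433
  7    25,812.50    22,089.5492   154,626.8441
  Σ                 26,602.5616   170,129.5932
Price P = Σ PV = 26,602.5616.
Macaulay duration = Σ(t·PV) / P = 170,129.5932 / 26,602.5616 = 6.39523 years.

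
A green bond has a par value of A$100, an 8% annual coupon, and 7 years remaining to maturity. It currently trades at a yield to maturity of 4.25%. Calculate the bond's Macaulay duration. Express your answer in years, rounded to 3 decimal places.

Periodic yield y = 0.0425. Discount each cash flow and weight by its year:
  t   CF        PV=CF/(1+0.0425)^t    t·PV
  1         8.00         7.6739         7.6739
  2         8.00         7.3610        14.7220
  3         8.00         7.0609        21.1828
  4         8.00         6.7731        27.0923
  5         8.00         6.4970        32.4848
  6         8.00         6.2321        37.3925
  7       108.00        80.7033       564.9231
  Σ                    122.3012       705.4714
Price P = Σ PV = 122.3012.
Macaulay duration = Σ(t·PV) / P = 705.4714 / 122.3012 = 5.76831 years.

5.768 years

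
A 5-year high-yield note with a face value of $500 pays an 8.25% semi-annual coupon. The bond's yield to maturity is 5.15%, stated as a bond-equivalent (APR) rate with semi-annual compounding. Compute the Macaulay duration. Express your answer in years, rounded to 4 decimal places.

4.2540 years

Periodic yield y = 0.02575. Discount each cash flow and weight by its period:
  t   CF        PV=CF/(1+0.02575)^t    t·PV
  1       20.625        20.1072        20.1072
  2       20.625        19.6025        39.2049
  3       20.625        19.1104        57.3311
  4       20.625        18.6306        74.5226
  5       20.625        18.1629        90.8147
  6       20.625        17.7070       106.2420
  7       20.625        17.2625       120.8374
  8       20.625        16.8291       134.6331
  9       20.625        16.4067       147.6600
  10     520.625       403.7474     4,037.4742
  Σ                    567.5664     4,828.8272
Price P = Σ PV = 567.5664.
Macaulay duration = Σ(t·PV) / P = 4,828.8272 / 567.5664 = 8.50795 half-year periods.
In years: 8.50795 / 2 = 4.25398 years.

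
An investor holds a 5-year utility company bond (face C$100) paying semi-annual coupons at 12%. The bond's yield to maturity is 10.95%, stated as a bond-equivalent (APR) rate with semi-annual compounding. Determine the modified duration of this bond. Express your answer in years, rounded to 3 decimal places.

3.721 years

Periodic yield y = 0.05475. First find Macaulay duration:
  t   CF        PV=CF/(1+0.05475)^t    t·PV
  1         6.00         5.6886         5.6886
  2         6.00         5.3933        10.7865
  3         6.00         5.1133        15.3399
  4         6.00         4.8479        19.3916
  5         6.00         4.5962        22.9812
  6         6.00         4.3577        26.1460
  7         6.00         4.1315        28.9203
  8         6.00         3.9170        31.3361
  9         6.00         3.7137        33.4232
  10      106.00        62.2029       622.0288
  Σ                    103.9620       816.0423
P = 103.9620; Macaulay duration = 816.0423 / 103.9620 = 7.84943 half-year periods = 3.92471 years.
Modified duration = D_Mac / (1 + y) = 3.92471 / 1.05475 = 3.72099 years.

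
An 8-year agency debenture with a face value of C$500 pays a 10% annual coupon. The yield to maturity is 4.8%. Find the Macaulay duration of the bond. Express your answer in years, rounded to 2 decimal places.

6.18 years

Periodic yield y = 0.048. Discount each cash flow and weight by its year:
  t   CF        PV=CF/(1+0.048)^t    t·PV
  1        50.00        47.7099        47.7099
  2        50.00        45.5247        91.0495
  3        50.00        43.4396       130.3189
  4        50.00        41.4500       165.8001
  5        50.00        39.5516       197.7578
  6        50.00        37.7400       226.4402
  7        50.00        36.0115       252.0804
  8       550.00       377.9831     3,023.8651
  Σ                    669.4105     4,135.0219
Price P = Σ PV = 669.4105.
Macaulay duration = Σ(t·PV) / P = 4,135.0219 / 669.4105 = 6.17711 years.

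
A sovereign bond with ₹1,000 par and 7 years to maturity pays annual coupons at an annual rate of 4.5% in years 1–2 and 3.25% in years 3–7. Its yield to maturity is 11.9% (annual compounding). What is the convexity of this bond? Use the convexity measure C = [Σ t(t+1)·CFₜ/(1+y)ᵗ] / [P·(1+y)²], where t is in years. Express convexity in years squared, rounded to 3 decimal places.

36.484

With y = 0.119:
  t   CF        PV=CF/(1+0.119)^t    t·PV        t(t+1)·PV
  1        45.00        40.2145        40.2145          80.4290
  2        45.00        35.9379        71.8757         215.6272
  3        32.50        23.1949        69.5848         278.3392
  4        32.50        20.7283        82.9131         414.5654
  5        32.50        18.5239        92.6196         555.7176
  6        32.50        16.5540        99.3240         695.2678
  7     1,032.50       469.9801     3,289.8606      26,318.8847
  Σ                    625.1335     3,746.3923      28,558.8309
P = 625.1335.
Convexity = Σ t(t+1)·PV / [P·(1+y)²] = 28,558.8309 / (625.1335 × 1.252161) = 36.48442.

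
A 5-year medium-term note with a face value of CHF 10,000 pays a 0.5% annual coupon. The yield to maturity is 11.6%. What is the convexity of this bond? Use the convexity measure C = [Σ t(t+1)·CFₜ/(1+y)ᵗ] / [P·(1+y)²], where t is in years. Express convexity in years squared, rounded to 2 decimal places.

23.66

With y = 0.116:
  t   CF        PV=CF/(1+0.116)^t    t·PV        t(t+1)·PV
  1        50.00        44.8029        44.8029          89.6057
  2        50.00        40.1459        80.2919         240.8756
  3        50.00        35.9731       107.9192         431.6768
  4        50.00        32.2339       128.9357         644.6786
  5    10,050.00     5,805.5730    29,027.8649     174,167.1894
  Σ                  5,958.7288    29,389.8145     175,574.0261
P = 5,958.7288.
Convexity = Σ t(t+1)·PV / [P·(1+y)²] = 175,574.0261 / (5,958.7288 × 1.245456) = 23.65801.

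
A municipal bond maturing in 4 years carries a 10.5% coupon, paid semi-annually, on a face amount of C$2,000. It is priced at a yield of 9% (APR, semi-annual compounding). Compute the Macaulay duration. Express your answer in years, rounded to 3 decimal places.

3.385 years

Periodic yield y = 0.045. Discount each cash flow and weight by its period:
  t   CF        PV=CF/(1+0.045)^t    t·PV
  1       105.00       100.4785       100.4785
  2       105.00        96.1516       192.3033
  3       105.00        92.0111       276.0334
  4       105.00        88.0489       352.1958
  5       105.00        84.2574       421.2868
  6       105.00        80.6291       483.7743
  7       105.00        77.1570       540.0989
  8     2,105.00     1,480.2047    11,841.6375
  Σ                  2,098.9383    14,207.8085
Price P = Σ PV = 2,098.9383.
Macaulay duration = Σ(t·PV) / P = 14,207.8085 / 2,098.9383 = 6.76905 half-year periods.
In years: 6.76905 / 2 = 3.38452 years.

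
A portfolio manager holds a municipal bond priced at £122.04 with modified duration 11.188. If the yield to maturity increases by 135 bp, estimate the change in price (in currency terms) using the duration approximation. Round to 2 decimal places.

Duration approximation: ΔP/P ≈ -D_mod · Δy = -11.188 × (+0.0135) = -0.151038.
ΔP ≈ 122.04 × (-0.151038) = -18.43267752.

-£18.43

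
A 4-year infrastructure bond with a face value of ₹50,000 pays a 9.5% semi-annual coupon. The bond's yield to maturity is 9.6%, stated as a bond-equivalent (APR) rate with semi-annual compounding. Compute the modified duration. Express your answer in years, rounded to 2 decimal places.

Periodic yield y = 0.048. First find Macaulay duration:
  t   CF        PV=CF/(1+0.048)^t    t·PV
  1     2,375.00     2,266.2214     2,266.2214
  2     2,375.00     2,162.4250     4,324.8500
  3     2,375.00     2,063.3826     6,190.1478
  4     2,375.00     1,968.8765     7,875.5061
  5     2,375.00     1,878.6990     9,393.4949
  6     2,375.00     1,792.6517    10,755.9102
  7     2,375.00     1,710.5455    11,973.8186
  8    52,375.00    35,994.3035   287,954.4284
  Σ                 49,837.1052   340,734.3774
P = 49,837.1052; Macaulay duration = 340,734.3774 / 49,837.1052 = 6.83696 half-year periods = 3.41848 years.
Modified duration = D_Mac / (1 + y) = 3.41848 / 1.048 = 3.26191 years.

3.26 years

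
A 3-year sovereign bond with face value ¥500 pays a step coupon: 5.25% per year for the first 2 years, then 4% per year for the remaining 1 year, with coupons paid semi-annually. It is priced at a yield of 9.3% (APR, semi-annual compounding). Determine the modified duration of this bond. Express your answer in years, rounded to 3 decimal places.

2.678 years

Periodic yield y = 0.0465. First find Macaulay duration:
  t   CF        PV=CF/(1+0.0465)^t    t·PV
  1       13.125        12.5418        12.5418
  2       13.125        11.9845        23.9691
  3       13.125        11.4520        34.3560
  4       13.125        10.9432        43.7726
  5       10.000         7.9672        39.8358
  6      510.000       388.2708     2,329.6251
  Σ                    443.1595     2,484.1004
P = 443.1595; Macaulay duration = 2,484.1004 / 443.1595 = 5.60543 half-year periods = 2.80272 years.
Modified duration = D_Mac / (1 + y) = 2.80272 / 1.0465 = 2.67818 years.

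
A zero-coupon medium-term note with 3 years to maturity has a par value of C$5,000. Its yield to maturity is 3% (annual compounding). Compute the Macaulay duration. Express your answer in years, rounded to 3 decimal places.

A zero-coupon bond has a single cash flow at maturity, so its Macaulay duration equals its maturity: 3 years.

3.000 years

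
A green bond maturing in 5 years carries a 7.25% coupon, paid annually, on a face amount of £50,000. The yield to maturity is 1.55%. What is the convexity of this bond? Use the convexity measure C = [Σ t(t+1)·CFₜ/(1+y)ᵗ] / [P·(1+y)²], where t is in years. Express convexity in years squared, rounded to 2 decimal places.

With y = 0.0155:
  t   CF        PV=CF/(1+0.0155)^t    t·PV        t(t+1)·PV
  1     3,625.00     3,569.6701     3,569.6701       7,139.3402
  2     3,625.00     3,515.1847     7,030.3695      21,091.1085
  3     3,625.00     3,461.5310    10,384.5931      41,538.3722
  4     3,625.00     3,408.6962    13,634.7849      68,173.9245
  5    53,625.00    49,655.5351   248,277.6756   1,489,666.0536
  Σ                 63,610.6172   282,897.0932   1,627,608.7991
P = 63,610.6172.
Convexity = Σ t(t+1)·PV / [P·(1+y)²] = 1,627,608.7991 / (63,610.6172 × 1.031240) = 24.81193.

24.81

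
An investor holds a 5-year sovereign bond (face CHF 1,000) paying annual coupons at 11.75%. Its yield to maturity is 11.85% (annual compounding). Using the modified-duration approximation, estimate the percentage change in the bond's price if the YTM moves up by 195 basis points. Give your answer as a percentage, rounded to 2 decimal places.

Periodic yield y = 0.1185. Modified duration first:
  t   CF        PV=CF/(1+0.1185)^t    t·PV
  1       117.50       105.0514       105.0514
  2       117.50        93.9217       187.8434
  3       117.50        83.9711       251.9133
  4       117.50        75.0748       300.2990
  5     1,117.50       638.3628     3,191.8141
  Σ                    996.3818     4,036.9213
P = 996.3818; D_Mac = 4.05158 yrs; D_mod = 4.05158/(1+0.1185) = 3.62233 yrs.
ΔP/P ≈ -D_mod · Δy = -3.62233 × (+0.0195) = -0.070636 = -7.0636%.

-7.06%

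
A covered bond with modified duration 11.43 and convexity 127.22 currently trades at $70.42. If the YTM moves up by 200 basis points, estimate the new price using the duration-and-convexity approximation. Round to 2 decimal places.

Duration effect: -D_mod·Δy = -11.43 × (+0.02) = -0.228600
Convexity effect: ½·C·(Δy)² = 0.5 × 127.22 × (0.02)² = +0.0254440
ΔP/P ≈ -0.228600 + 0.0254440 = -0.203156
New price ≈ 70.42 × (1 - 0.203156) = 56.11375448.

$56.11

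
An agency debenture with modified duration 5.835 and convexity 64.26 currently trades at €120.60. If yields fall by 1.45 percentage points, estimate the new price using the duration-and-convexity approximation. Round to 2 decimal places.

€131.62

Duration effect: -D_mod·Δy = -5.835 × (-0.0145) = +0.0846075
Convexity effect: ½·C·(Δy)² = 0.5 × 64.26 × (-0.0145)² = +0.0067553325
ΔP/P ≈ +0.0846075 + 0.0067553325 = +0.0913628325
New price ≈ 120.60 × (1 + 0.0913628325) = 131.6183575995.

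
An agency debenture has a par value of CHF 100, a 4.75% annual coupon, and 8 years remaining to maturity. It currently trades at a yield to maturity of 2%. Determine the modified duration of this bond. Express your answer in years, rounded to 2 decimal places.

Periodic yield y = 0.02. First find Macaulay duration:
  t   CF        PV=CF/(1+0.02)^t    t·PV
  1         4.75         4.6569         4.6569
  2         4.75         4.5656         9.1311
  3         4.75         4.4760        13.4281
  4         4.75         4.3883        17.5531
  5         4.75         4.3022        21.5111
  6         4.75         4.2179        25.3072
  7         4.75         4.1352        28.9461
  8       104.75        89.4031       715.2249
  Σ                    120.1451       835.7585
P = 120.1451; Macaulay duration = 835.7585 / 120.1451 = 6.95624 years.
Modified duration = D_Mac / (1 + y) = 6.95624 / 1.02 = 6.81985 years.

6.82 years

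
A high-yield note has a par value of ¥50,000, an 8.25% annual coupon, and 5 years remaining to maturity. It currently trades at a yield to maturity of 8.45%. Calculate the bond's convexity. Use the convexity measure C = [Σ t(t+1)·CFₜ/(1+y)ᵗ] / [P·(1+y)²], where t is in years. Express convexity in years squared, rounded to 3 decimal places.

With y = 0.0845:
  t   CF        PV=CF/(1+0.0845)^t    t·PV        t(t+1)·PV
  1     4,125.00     3,803.5961     3,803.5961       7,607.1923
  2     4,125.00     3,507.2348     7,014.4696      21,043.4087
  3     4,125.00     3,233.9648     9,701.8943      38,807.5772
  4     4,125.00     2,981.9869    11,927.9475      59,639.7375
  5    54,125.00    36,078.6375   180,393.1873   1,082,359.1236
  Σ                 49,605.4200   212,841.0948   1,209,457.0393
P = 49,605.4200.
Convexity = Σ t(t+1)·PV / [P·(1+y)²] = 1,209,457.0393 / (49,605.4200 × 1.176140) = 20.73014.

20.730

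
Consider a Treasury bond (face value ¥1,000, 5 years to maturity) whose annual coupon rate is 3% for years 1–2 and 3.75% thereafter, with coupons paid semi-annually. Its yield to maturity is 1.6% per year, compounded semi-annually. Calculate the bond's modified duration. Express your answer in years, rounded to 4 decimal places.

4.6371 years

Periodic yield y = 0.008. First find Macaulay duration:
  t   CF        PV=CF/(1+0.008)^t    t·PV
  1        15.00        14.8810        14.8810
  2        15.00        14.7628        29.5257
  3        15.00        14.6457        43.9371
  4        15.00        14.5294        58.1178
  5        18.75        18.0177        90.0883
  6        18.75        17.8747       107.2480
  7        18.75        17.7328       124.1297
  8        18.75        17.5921       140.7366
  9        18.75        17.4525       157.0721
  10    1,018.75       940.7242     9,407.2417
  Σ                  1,088.2128    10,172.9779
P = 1,088.2128; Macaulay duration = 10,172.9779 / 1,088.2128 = 9.34834 half-year periods = 4.67417 years.
Modified duration = D_Mac / (1 + y) = 4.67417 / 1.008 = 4.63707 years.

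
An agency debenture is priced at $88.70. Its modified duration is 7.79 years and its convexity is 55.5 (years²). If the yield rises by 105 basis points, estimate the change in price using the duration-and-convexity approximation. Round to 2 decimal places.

Duration effect: -D_mod·Δy = -7.79 × (+0.0105) = -0.081795
Convexity effect: ½·C·(Δy)² = 0.5 × 55.5 × (0.0105)² = +0.0030594375
ΔP/P ≈ -0.081795 + 0.0030594375 = -0.0787355625
ΔP ≈ 88.70 × (-0.0787355625) = -6.98384439375.

-$6.98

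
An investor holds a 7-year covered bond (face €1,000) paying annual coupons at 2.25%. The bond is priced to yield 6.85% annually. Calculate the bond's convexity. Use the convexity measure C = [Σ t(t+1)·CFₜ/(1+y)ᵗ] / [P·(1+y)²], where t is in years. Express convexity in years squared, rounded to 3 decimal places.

44.165

With y = 0.0685:
  t   CF        PV=CF/(1+0.0685)^t    t·PV        t(t+1)·PV
  1        22.50        21.0576        21.0576          42.1151
  2        22.50        19.7076        39.4152         118.2455
  3        22.50        18.4442        55.3325         221.3299
  4        22.50        17.2617        69.0469         345.2347
  5        22.50        16.1551        80.7755         484.6533
  6        22.50        15.1194        90.7166         635.0160
  7     1,022.50       643.0454     4,501.3178      36,010.5420
  Σ                    750.7910     4,857.6620      37,857.1365
P = 750.7910.
Convexity = Σ t(t+1)·PV / [P·(1+y)²] = 37,857.1365 / (750.7910 × 1.141692) = 44.16515.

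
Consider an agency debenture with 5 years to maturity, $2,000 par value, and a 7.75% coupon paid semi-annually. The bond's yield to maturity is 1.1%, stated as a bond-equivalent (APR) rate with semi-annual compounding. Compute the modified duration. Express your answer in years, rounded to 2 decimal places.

Periodic yield y = 0.0055. First find Macaulay duration:
  t   CF        PV=CF/(1+0.0055)^t    t·PV
  1        77.50        77.0761        77.0761
  2        77.50        76.6545       153.3090
  3        77.50        76.2352       228.7056
  4        77.50        75.8182       303.2728
  5        77.50        75.4035       377.0173
  6        77.50        74.9910       449.9461
  7        77.50        74.5808       522.0658
  8        77.50        74.1729       593.3830
  9        77.50        73.7672       663.9044
  10    2,077.50     1,966.6192    19,666.1924
  Σ                  2,645.3185    23,034.8723
P = 2,645.3185; Macaulay duration = 23,034.8723 / 2,645.3185 = 8.70779 half-year periods = 4.35389 years.
Modified duration = D_Mac / (1 + y) = 4.35389 / 1.0055 = 4.33008 years.

4.33 years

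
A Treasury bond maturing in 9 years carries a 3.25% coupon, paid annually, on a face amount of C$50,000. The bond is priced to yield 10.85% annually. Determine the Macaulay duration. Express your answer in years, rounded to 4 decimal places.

7.5321 years

Periodic yield y = 0.1085. Discount each cash flow and weight by its year:
  t   CF        PV=CF/(1+0.1085)^t    t·PV
  1     1,625.00     1,465.9450     1,465.9450
  2     1,625.00     1,322.4583     2,644.9165
  3     1,625.00     1,193.0160     3,579.0480
  4     1,625.00     1,076.2436     4,304.9743
  5     1,625.00       970.9008     4,854.5042
  6     1,625.00       875.8691     5,255.2143
  7     1,625.00       790.1390     5,530.9728
  8     1,625.00       712.8002     5,702.4012
  9    51,625.00    20,428.6086   183,857.4774
  Σ                 28,835.9804   217,195.4538
Price P = Σ PV = 28,835.9804.
Macaulay duration = Σ(t·PV) / P = 217,195.4538 / 28,835.9804 = 7.53210 years.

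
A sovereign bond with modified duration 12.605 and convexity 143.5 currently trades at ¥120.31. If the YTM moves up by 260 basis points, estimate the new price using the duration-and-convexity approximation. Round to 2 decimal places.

Duration effect: -D_mod·Δy = -12.605 × (+0.026) = -0.327730
Convexity effect: ½·C·(Δy)² = 0.5 × 143.5 × (0.026)² = +0.0485030
ΔP/P ≈ -0.327730 + 0.0485030 = -0.279227
New price ≈ 120.31 × (1 - 0.279227) = 86.71619963.

¥86.72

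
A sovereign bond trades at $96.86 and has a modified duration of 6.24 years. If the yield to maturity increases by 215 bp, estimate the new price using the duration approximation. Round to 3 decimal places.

$83.865

Duration approximation: ΔP/P ≈ -D_mod · Δy = -6.24 × (+0.0215) = -0.134160.
New price ≈ 96.86 × (1 - 0.134160) = 83.8652624.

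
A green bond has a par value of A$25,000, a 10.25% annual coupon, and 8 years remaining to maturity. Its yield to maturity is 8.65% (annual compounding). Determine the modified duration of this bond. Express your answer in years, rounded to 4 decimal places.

5.4541 years

Periodic yield y = 0.0865. First find Macaulay duration:
  t   CF        PV=CF/(1+0.0865)^t    t·PV
  1     2,562.50     2,358.4906     2,358.4906
  2     2,562.50     2,170.7230     4,341.4460
  3     2,562.50     1,997.9043     5,993.7129
  4     2,562.50     1,838.8443     7,355.3771
  5     2,562.50     1,692.4476     8,462.2378
  6     2,562.50     1,557.7060     9,346.2359
  7     2,562.50     1,433.6917    10,035.8416
  8    27,562.50    14,193.2143   113,545.7148
  Σ                 27,243.0217   161,439.0568
P = 27,243.0217; Macaulay duration = 161,439.0568 / 27,243.0217 = 5.92589 years.
Modified duration = D_Mac / (1 + y) = 5.92589 / 1.0865 = 5.45411 years.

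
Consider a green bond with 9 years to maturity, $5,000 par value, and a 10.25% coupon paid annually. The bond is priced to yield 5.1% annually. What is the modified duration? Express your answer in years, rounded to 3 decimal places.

6.373 years

Periodic yield y = 0.051. First find Macaulay duration:
  t   CF        PV=CF/(1+0.051)^t    t·PV
  1       512.50       487.6308       487.6308
  2       512.50       463.9684       927.9369
  3       512.50       441.4543     1,324.3628
  4       512.50       420.0326     1,680.1304
  5       512.50       399.6504     1,998.2522
  6       512.50       380.2573     2,281.5439
  7       512.50       361.8052     2,532.6367
  8       512.50       344.2486     2,753.9885
  9     5,512.50     3,523.0934    31,707.8407
  Σ                  6,822.1411    45,694.3229
P = 6,822.1411; Macaulay duration = 45,694.3229 / 6,822.1411 = 6.69794 years.
Modified duration = D_Mac / (1 + y) = 6.69794 / 1.051 = 6.37293 years.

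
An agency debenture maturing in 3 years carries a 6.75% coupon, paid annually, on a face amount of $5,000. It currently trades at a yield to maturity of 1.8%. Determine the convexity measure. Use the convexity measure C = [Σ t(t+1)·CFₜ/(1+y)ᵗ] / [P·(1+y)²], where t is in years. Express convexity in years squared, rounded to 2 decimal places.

With y = 0.018:
  t   CF        PV=CF/(1+0.018)^t    t·PV        t(t+1)·PV
  1       337.50       331.5324       331.5324         663.0648
  2       337.50       325.6704       651.3407       1,954.0221
  3     5,337.50     5,059.3480    15,178.0440      60,712.1762
  Σ                  5,716.5508    16,160.9172      63,329.2631
P = 5,716.5508.
Convexity = Σ t(t+1)·PV / [P·(1+y)²] = 63,329.2631 / (5,716.5508 × 1.036324) = 10.68993.

10.69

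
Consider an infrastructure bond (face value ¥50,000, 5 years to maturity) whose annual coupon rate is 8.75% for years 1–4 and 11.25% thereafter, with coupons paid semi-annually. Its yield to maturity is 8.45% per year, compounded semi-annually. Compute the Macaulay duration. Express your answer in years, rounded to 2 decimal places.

Periodic yield y = 0.04225. Discount each cash flow and weight by its period:
  t   CF        PV=CF/(1+0.04225)^t    t·PV
  1     2,187.50     2,098.8247     2,098.8247
  2     2,187.50     2,013.7440     4,027.4880
  3     2,187.50     1,932.1122     5,796.3367
  4     2,187.50     1,853.7896     7,415.1585
  5     2,187.50     1,778.6420     8,893.2100
  6     2,187.50     1,706.5407    10,239.2439
  7     2,187.50     1,637.3621    11,461.5347
  8     2,187.50     1,570.9879    12,567.9029
  9     2,812.50     1,937.9626    17,441.6636
  10   52,812.50    34,915.4536   349,154.5358
  Σ                 51,445.4193   429,095.8989
Price P = Σ PV = 51,445.4193.
Macaulay duration = Σ(t·PV) / P = 429,095.8989 / 51,445.4193 = 8.34080 half-year periods.
In years: 8.34080 / 2 = 4.17040 years.

4.17 years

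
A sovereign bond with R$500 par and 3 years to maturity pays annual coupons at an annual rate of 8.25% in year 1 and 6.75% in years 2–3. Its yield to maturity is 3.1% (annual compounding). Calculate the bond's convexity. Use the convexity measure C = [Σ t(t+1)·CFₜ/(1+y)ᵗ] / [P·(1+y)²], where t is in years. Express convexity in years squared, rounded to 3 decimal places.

10.295

With y = 0.031:
  t   CF        PV=CF/(1+0.031)^t    t·PV        t(t+1)·PV
  1        41.25        40.0097        40.0097          80.0194
  2        33.75        31.7509        63.5019         190.5056
  3       533.75       487.0369     1,461.1108       5,844.4431
  Σ                    558.7976     1,564.6223       6,114.9681
P = 558.7976.
Convexity = Σ t(t+1)·PV / [P·(1+y)²] = 6,114.9681 / (558.7976 × 1.062961) = 10.29491.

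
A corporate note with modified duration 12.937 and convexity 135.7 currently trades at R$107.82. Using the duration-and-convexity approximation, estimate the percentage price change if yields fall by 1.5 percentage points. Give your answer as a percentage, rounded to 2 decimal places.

+20.93%

Duration effect: -D_mod·Δy = -12.937 × (-0.015) = +0.194055
Convexity effect: ½·C·(Δy)² = 0.5 × 135.7 × (-0.015)² = +0.01526625
ΔP/P ≈ +0.194055 + 0.01526625 = +0.20932125
= +20.932125%.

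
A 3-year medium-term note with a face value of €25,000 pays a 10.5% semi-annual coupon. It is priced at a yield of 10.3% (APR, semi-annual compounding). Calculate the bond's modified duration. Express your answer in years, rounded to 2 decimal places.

2.52 years

Periodic yield y = 0.0515. First find Macaulay duration:
  t   CF        PV=CF/(1+0.0515)^t    t·PV
  1     1,312.50     1,248.2168     1,248.2168
  2     1,312.50     1,187.0821     2,374.1642
  3     1,312.50     1,128.9416     3,386.8248
  4     1,312.50     1,073.6487     4,294.5948
  5     1,312.50     1,021.0639     5,105.3196
  6    26,312.50    19,467.3327   116,803.9962
  Σ                 25,126.2859   133,213.1164
P = 25,126.2859; Macaulay duration = 133,213.1164 / 25,126.2859 = 5.30174 half-year periods = 2.65087 years.
Modified duration = D_Mac / (1 + y) = 2.65087 / 1.0515 = 2.52104 years.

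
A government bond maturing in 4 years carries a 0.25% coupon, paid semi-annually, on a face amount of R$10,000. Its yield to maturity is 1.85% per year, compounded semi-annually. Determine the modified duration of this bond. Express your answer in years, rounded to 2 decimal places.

Periodic yield y = 0.00925. First find Macaulay duration:
  t   CF        PV=CF/(1+0.00925)^t    t·PV
  1        12.50        12.3854        12.3854
  2        12.50        12.2719        24.5438
  3        12.50        12.1594        36.4783
  4        12.50        12.0480        48.1920
  5        12.50        11.9376        59.6879
  6        12.50        11.8282        70.9690
  7        12.50        11.7198        82.0383
  8    10,012.50     9,301.4887    74,411.9099
  Σ                  9,385.8390    74,746.2047
P = 9,385.8390; Macaulay duration = 74,746.2047 / 9,385.8390 = 7.96372 half-year periods = 3.98186 years.
Modified duration = D_Mac / (1 + y) = 3.98186 / 1.00925 = 3.94537 years.

3.95 years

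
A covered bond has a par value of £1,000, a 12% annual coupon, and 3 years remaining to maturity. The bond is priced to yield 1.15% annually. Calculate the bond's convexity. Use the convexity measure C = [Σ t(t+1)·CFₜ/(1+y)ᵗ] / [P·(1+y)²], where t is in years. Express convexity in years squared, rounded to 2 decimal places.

10.33

With y = 0.0115:
  t   CF        PV=CF/(1+0.0115)^t    t·PV        t(t+1)·PV
  1       120.00       118.6357       118.6357         237.2714
  2       120.00       117.2869       234.5738         703.7213
  3     1,120.00     1,082.2320     3,246.6959      12,986.7837
  Σ                  1,318.1546     3,599.9054      13,927.7764
P = 1,318.1546.
Convexity = Σ t(t+1)·PV / [P·(1+y)²] = 13,927.7764 / (1,318.1546 × 1.023132) = 10.32723.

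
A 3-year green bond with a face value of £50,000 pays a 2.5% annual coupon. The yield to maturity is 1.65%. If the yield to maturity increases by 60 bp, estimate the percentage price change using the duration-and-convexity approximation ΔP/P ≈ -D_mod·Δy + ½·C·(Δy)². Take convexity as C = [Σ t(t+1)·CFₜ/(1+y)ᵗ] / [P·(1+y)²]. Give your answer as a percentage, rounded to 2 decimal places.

With y = 0.0165:
  t   CF        PV=CF/(1+0.0165)^t    t·PV        t(t+1)·PV
  1     1,250.00     1,229.7098     1,229.7098       2,459.4196
  2     1,250.00     1,209.7489     2,419.4979       7,258.4936
  3    51,250.00    48,794.5954   146,383.7861     585,535.1442
  Σ                 51,234.0541   150,032.9937     595,253.0574
P = 51,234.0541; D_Mac = 2.92838 yrs; D_mod = 2.88085 yrs; C = 11.24419.
Duration effect: -2.88085 × (+0.006) = -0.017285
Convexity effect: 0.5 × 11.24419 × (0.006)² = +0.0002024
ΔP/P ≈ -0.017285 + 0.0002024 = -0.017083 = -1.7083%.

-1.71%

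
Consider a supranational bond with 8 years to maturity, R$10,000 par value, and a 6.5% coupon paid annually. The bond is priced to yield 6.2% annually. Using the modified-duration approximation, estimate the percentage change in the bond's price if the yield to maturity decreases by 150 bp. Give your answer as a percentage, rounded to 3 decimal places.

Periodic yield y = 0.062. Modified duration first:
  t   CF        PV=CF/(1+0.062)^t    t·PV
  1       650.00       612.0527       612.0527
  2       650.00       576.3208     1,152.6417
  3       650.00       542.6750     1,628.0250
  4       650.00       510.9934     2,043.9736
  5       650.00       481.1614     2,405.8070
  6       650.00       453.0710     2,718.4259
  7       650.00       426.6205     2,986.3436
  8    10,650.00     6,581.9333    52,655.4660
  Σ                 10,184.8281    66,202.7355
P = 10,184.8281; D_Mac = 6.50013 yrs; D_mod = 6.50013/(1+0.062) = 6.12065 yrs.
ΔP/P ≈ -D_mod · Δy = -6.12065 × (-0.015) = +0.091810 = +9.1810%.

+9.181%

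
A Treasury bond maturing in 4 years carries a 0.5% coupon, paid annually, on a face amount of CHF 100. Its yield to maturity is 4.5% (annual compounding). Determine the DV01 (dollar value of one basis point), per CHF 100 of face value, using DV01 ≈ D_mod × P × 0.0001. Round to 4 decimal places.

Periodic yield y = 0.045.
  t   CF        PV=CF/(1+0.045)^t    t·PV
  1         0.50         0.4785         0.4785
  2         0.50         0.4579         0.9157
  3         0.50         0.4381         1.3144
  4       100.50        84.2754       337.1017
  Σ                     85.6499       339.8103
P = 85.6499; D_Mac = 3.96743 yrs; D_mod = 3.79659 yrs.
DV01 ≈ 3.79659 × 85.6499 × 0.0001 = 0.032518.

CHF 0.0325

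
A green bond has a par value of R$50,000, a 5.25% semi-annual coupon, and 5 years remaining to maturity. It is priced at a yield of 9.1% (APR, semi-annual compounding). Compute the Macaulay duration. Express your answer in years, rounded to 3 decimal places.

4.406 years

Periodic yield y = 0.0455. Discount each cash flow and weight by its period:
  t   CF        PV=CF/(1+0.0455)^t    t·PV
  1     1,312.50     1,255.3802     1,255.3802
  2     1,312.50     1,200.7462     2,401.4925
  3     1,312.50     1,148.4900     3,445.4699
  4     1,312.50     1,098.5078     4,394.0314
  5     1,312.50     1,050.7010     5,253.5048
  6     1,312.50     1,004.9746     6,029.8477
  7     1,312.50       961.2383     6,728.6679
  8     1,312.50       919.4053     7,355.2426
  9     1,312.50       879.3929     7,914.5365
  10   51,312.50    32,883.8609   328,838.6094
  Σ                 42,402.6973   373,616.7827
Price P = Σ PV = 42,402.6973.
Macaulay duration = Σ(t·PV) / P = 373,616.7827 / 42,402.6973 = 8.81116 half-year periods.
In years: 8.81116 / 2 = 4.40558 years.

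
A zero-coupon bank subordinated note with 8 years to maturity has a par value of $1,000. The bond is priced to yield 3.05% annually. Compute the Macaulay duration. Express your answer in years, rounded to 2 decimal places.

A zero-coupon bond has a single cash flow at maturity, so its Macaulay duration equals its maturity: 8 years.

8.00 years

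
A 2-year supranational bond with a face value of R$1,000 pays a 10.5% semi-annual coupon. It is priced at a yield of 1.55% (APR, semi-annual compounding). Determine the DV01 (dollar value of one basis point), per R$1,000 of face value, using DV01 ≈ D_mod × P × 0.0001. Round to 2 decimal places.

R$0.22

Periodic yield y = 0.00775.
  t   CF        PV=CF/(1+0.00775)^t    t·PV
  1        52.50        52.0963        52.0963
  2        52.50        51.6956       103.3912
  3        52.50        51.2981       153.8942
  4     1,052.50     1,020.4950     4,081.9800
  Σ                  1,175.5849     4,391.3616
P = 1,175.5849; D_Mac = 3.73547 half-year periods = 1.86773 yrs; D_mod = 1.85337 yrs.
DV01 ≈ 1.85337 × 1,175.5849 × 0.0001 = 0.217880.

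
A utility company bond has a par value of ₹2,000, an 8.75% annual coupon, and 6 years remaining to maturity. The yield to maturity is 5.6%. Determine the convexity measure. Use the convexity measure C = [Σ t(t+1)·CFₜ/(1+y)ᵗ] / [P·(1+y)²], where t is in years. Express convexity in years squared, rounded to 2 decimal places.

With y = 0.056:
  t   CF        PV=CF/(1+0.056)^t    t·PV        t(t+1)·PV
  1       175.00       165.7197       165.7197         331.4394
  2       175.00       156.9315       313.8631         941.5892
  3       175.00       148.6094       445.8282       1,783.3129
  4       175.00       140.7286       562.9144       2,814.5721
  5       175.00       133.2657       666.3286       3,997.9717
  6     2,175.00     1,568.4683     9,410.8099      65,875.6696
  Σ                  2,313.7233    11,565.4639      75,744.5547
P = 2,313.7233.
Convexity = Σ t(t+1)·PV / [P·(1+y)²] = 75,744.5547 / (2,313.7233 × 1.115136) = 29.35703.

29.36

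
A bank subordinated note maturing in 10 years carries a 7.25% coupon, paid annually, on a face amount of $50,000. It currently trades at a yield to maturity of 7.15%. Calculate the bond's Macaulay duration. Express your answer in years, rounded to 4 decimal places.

Periodic yield y = 0.0715. Discount each cash flow and weight by its year:
  t   CF        PV=CF/(1+0.0715)^t    t·PV
  1     3,625.00     3,383.1078     3,383.1078
  2     3,625.00     3,157.3568     6,314.7136
  3     3,625.00     2,946.6699     8,840.0097
  4     3,625.00     2,750.0419    11,000.1676
  5     3,625.00     2,566.5347    12,832.6733
  6     3,625.00     2,395.2727    14,371.6360
  7     3,625.00     2,235.4388    15,648.0716
  8     3,625.00     2,086.2705    16,690.1636
  9     3,625.00     1,947.0560    17,523.5036
  10   53,625.00    26,881.0081   268,810.0808
  Σ                 50,348.7570   375,414.1275
Price P = Σ PV = 50,348.7570.
Macaulay duration = Σ(t·PV) / P = 375,414.1275 / 50,348.7570 = 7.45627 years.

7.4563 years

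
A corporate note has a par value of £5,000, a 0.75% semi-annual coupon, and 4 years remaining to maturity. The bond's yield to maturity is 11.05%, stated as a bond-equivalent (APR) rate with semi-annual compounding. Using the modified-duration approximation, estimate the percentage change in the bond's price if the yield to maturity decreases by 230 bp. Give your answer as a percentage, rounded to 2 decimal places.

Periodic yield y = 0.05525. Modified duration first:
  t   CF        PV=CF/(1+0.05525)^t    t·PV
  1        18.75        17.7683        17.7683
  2        18.75        16.8380        33.6760
  3        18.75        15.9564        47.8692
  4        18.75        15.1210        60.4839
  5        18.75        14.3293        71.6464
  6        18.75        13.5790        81.4742
  7        18.75        12.8681        90.0766
  8     5,018.75     3,264.0190    26,112.1519
  Σ                  3,370.4791    26,515.1465
P = 3,370.4791; D_Mac = 7.86688 half-year periods = 3.93344 yrs; D_mod = 3.93344/(1+0.05525) = 3.72749 yrs.
ΔP/P ≈ -D_mod · Δy = -3.72749 × (-0.023) = +0.085732 = +8.5732%.

+8.57%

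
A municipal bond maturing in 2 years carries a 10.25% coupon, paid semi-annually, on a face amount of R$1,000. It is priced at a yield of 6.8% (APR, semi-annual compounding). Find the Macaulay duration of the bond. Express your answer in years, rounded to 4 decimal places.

1.8632 years

Periodic yield y = 0.034. Discount each cash flow and weight by its period:
  t   CF        PV=CF/(1+0.034)^t    t·PV
  1        51.25        49.5648        49.5648
  2        51.25        47.9350        95.8700
  3        51.25        46.3588       139.0764
  4     1,051.25       919.6527     3,678.6108
  Σ                  1,063.5113     3,963.1221
Price P = Σ PV = 1,063.5113.
Macaulay duration = Σ(t·PV) / P = 3,963.1221 / 1,063.5113 = 3.72645 half-year periods.
In years: 3.72645 / 2 = 1.86323 years.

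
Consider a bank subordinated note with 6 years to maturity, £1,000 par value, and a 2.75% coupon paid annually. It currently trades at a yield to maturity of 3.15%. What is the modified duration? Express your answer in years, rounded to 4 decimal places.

Periodic yield y = 0.0315. First find Macaulay duration:
  t   CF        PV=CF/(1+0.0315)^t    t·PV
  1        27.50        26.6602        26.6602
  2        27.50        25.8461        51.6921
  3        27.50        25.0568        75.1703
  4        27.50        24.2916        97.1663
  5        27.50        23.5498       117.7488
  6     1,027.50       853.0342     5,118.2051
  Σ                    978.4386     5,486.6429
P = 978.4386; Macaulay duration = 5,486.6429 / 978.4386 = 5.60755 years.
Modified duration = D_Mac / (1 + y) = 5.60755 / 1.0315 = 5.43631 years.

5.4363 years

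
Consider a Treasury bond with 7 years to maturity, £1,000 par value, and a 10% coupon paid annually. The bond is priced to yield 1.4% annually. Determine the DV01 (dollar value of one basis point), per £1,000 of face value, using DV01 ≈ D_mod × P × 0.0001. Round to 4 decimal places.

Periodic yield y = 0.014.
  t   CF        PV=CF/(1+0.014)^t    t·PV
  1       100.00        98.6193        98.6193
  2       100.00        97.2577       194.5154
  3       100.00        95.9149       287.7447
  4       100.00        94.5906       378.3626
  5       100.00        93.2847       466.4233
  6       100.00        91.9967       551.9802
  7     1,100.00       997.9919     6,985.9430
  Σ                  1,569.6558     8,963.5886
P = 1,569.6558; D_Mac = 5.71054 yrs; D_mod = 5.63170 yrs.
DV01 ≈ 5.63170 × 1,569.6558 × 0.0001 = 0.883983.

£0.8840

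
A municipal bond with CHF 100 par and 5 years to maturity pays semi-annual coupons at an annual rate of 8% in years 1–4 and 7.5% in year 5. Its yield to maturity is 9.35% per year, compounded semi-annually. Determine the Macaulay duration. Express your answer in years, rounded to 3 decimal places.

4.190 years

Periodic yield y = 0.04675. Discount each cash flow and weight by its period:
  t   CF        PV=CF/(1+0.04675)^t    t·PV
  1         4.00         3.8214         3.8214
  2         4.00         3.6507         7.3014
  3         4.00         3.4876        10.4629
  4         4.00         3.3319        13.3275
  5         4.00         3.1831        15.9153
  6         4.00         3.0409        18.2454
  7         4.00         2.9051        20.3356
  8         4.00         2.7753        22.2027
  9         3.75         2.4857        22.3711
  10      103.75        65.6989       656.9895
  Σ                     94.3806       790.9727
Price P = Σ PV = 94.3806.
Macaulay duration = Σ(t·PV) / P = 790.9727 / 94.3806 = 8.38067 half-year periods.
In years: 8.38067 / 2 = 4.19034 years.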